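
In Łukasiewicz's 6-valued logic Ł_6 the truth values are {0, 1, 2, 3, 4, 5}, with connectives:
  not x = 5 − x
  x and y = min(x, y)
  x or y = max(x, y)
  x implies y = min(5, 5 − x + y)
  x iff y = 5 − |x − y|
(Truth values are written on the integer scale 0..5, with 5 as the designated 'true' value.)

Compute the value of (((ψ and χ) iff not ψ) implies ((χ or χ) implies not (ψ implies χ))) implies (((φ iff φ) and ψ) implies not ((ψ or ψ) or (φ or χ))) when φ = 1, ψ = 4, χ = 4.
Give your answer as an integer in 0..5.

ψ and χ = 4 and 4 = 4
not ψ = not 4 = 1
(ψ and χ) iff not ψ = 4 iff 1 = 2
χ or χ = 4 or 4 = 4
ψ implies χ = 4 implies 4 = 5
not (ψ implies χ) = not 5 = 0
(χ or χ) implies not (ψ implies χ) = 4 implies 0 = 1
((ψ and χ) iff not ψ) implies ((χ or χ) implies not (ψ implies χ)) = 2 implies 1 = 4
φ iff φ = 1 iff 1 = 5
(φ iff φ) and ψ = 5 and 4 = 4
ψ or ψ = 4 or 4 = 4
φ or χ = 1 or 4 = 4
(ψ or ψ) or (φ or χ) = 4 or 4 = 4
not ((ψ or ψ) or (φ or χ)) = not 4 = 1
((φ iff φ) and ψ) implies not ((ψ or ψ) or (φ or χ)) = 4 implies 1 = 2
(((ψ and χ) iff not ψ) implies ((χ or χ) implies not (ψ implies χ))) implies (((φ iff φ) and ψ) implies not ((ψ or ψ) or (φ or χ))) = 4 implies 2 = 3

3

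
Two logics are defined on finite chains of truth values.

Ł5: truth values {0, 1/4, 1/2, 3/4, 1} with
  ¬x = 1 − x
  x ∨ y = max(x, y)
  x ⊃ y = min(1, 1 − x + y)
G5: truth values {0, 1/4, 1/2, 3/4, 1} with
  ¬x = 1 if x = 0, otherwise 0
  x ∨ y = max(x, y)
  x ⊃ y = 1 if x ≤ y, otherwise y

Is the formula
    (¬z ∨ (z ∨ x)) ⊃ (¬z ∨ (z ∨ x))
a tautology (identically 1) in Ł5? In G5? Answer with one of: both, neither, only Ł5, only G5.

both

In Ł5: every assignment gives 1 — tautology.
In G5: every assignment gives 1 — tautology.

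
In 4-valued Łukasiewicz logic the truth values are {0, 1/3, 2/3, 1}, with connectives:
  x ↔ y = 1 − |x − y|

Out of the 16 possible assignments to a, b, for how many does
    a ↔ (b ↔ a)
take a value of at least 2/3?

11

a = 0, b = 0 ↦ 0  <
a = 0, b = 1/3 ↦ 1/3  <
a = 0, b = 2/3 ↦ 2/3  ≥
a = 0, b = 1 ↦ 1  ≥
a = 1/3, b = 0 ↦ 2/3  ≥
a = 1/3, b = 1/3 ↦ 1/3  <
a = 1/3, b = 2/3 ↦ 2/3  ≥
a = 1/3, b = 1 ↦ 1  ≥
a = 2/3, b = 0 ↦ 2/3  ≥
a = 2/3, b = 1/3 ↦ 1  ≥
a = 2/3, b = 2/3 ↦ 2/3  ≥
a = 2/3, b = 1 ↦ 1  ≥
a = 1, b = 0 ↦ 0  <
a = 1, b = 1/3 ↦ 1/3  <
a = 1, b = 2/3 ↦ 2/3  ≥
a = 1, b = 1 ↦ 1  ≥
So 11 of the 16 assignments meet the threshold.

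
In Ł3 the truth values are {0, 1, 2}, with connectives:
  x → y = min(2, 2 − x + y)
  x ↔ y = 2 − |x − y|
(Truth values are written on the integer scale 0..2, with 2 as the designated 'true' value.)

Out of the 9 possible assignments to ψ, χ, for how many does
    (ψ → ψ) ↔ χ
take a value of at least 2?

ψ = 0, χ = 0 ↦ 0  <
ψ = 0, χ = 1 ↦ 1  <
ψ = 0, χ = 2 ↦ 2  ≥
ψ = 1, χ = 0 ↦ 0  <
ψ = 1, χ = 1 ↦ 1  <
ψ = 1, χ = 2 ↦ 2  ≥
ψ = 2, χ = 0 ↦ 0  <
ψ = 2, χ = 1 ↦ 1  <
ψ = 2, χ = 2 ↦ 2  ≥
So 3 of the 9 assignments meet the threshold.

3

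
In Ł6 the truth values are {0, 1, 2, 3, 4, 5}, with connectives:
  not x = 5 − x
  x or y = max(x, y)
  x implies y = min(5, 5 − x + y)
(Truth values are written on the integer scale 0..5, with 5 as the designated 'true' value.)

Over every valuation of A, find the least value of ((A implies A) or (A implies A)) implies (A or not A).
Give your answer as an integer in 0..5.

Take A = 2:
A implies A = 2 implies 2 = 5
A implies A = 2 implies 2 = 5
(A implies A) or (A implies A) = 5 or 5 = 5
not A = not 2 = 3
A or not A = 2 or 3 = 3
((A implies A) or (A implies A)) implies (A or not A) = 5 implies 3 = 3
No assignment yields a value below 3, so this is the minimum.

3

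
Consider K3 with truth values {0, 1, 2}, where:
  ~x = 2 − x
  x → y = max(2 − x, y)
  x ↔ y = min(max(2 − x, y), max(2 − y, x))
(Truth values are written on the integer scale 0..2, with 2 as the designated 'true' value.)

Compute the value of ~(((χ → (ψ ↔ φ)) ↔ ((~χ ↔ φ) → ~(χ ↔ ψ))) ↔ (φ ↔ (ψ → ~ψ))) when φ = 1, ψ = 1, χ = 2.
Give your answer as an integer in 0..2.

1

ψ ↔ φ = 1 ↔ 1 = 1
χ → (ψ ↔ φ) = 2 → 1 = 1
~χ = ~2 = 0
~χ ↔ φ = 0 ↔ 1 = 1
χ ↔ ψ = 2 ↔ 1 = 1
~(χ ↔ ψ) = ~1 = 1
(~χ ↔ φ) → ~(χ ↔ ψ) = 1 → 1 = 1
(χ → (ψ ↔ φ)) ↔ ((~χ ↔ φ) → ~(χ ↔ ψ)) = 1 ↔ 1 = 1
~ψ = ~1 = 1
ψ → ~ψ = 1 → 1 = 1
φ ↔ (ψ → ~ψ) = 1 ↔ 1 = 1
((χ → (ψ ↔ φ)) ↔ ((~χ ↔ φ) → ~(χ ↔ ψ))) ↔ (φ ↔ (ψ → ~ψ)) = 1 ↔ 1 = 1
~(((χ → (ψ ↔ φ)) ↔ ((~χ ↔ φ) → ~(χ ↔ ψ))) ↔ (φ ↔ (ψ → ~ψ))) = ~1 = 1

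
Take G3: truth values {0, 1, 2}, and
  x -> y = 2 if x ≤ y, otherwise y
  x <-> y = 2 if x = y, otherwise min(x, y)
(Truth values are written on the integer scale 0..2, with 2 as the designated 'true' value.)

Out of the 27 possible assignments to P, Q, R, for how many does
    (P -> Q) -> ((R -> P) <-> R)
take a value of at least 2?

9

value 2: 9 assignments (counts)
value 1: 5 assignments
value 0: 13 assignments
So 9 of the 27 assignments meet the threshold.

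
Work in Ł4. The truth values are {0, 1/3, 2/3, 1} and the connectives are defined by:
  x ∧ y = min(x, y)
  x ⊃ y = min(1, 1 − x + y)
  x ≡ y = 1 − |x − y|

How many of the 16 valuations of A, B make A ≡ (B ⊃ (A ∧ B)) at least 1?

A = 0, B = 0 ↦ 0  <
A = 0, B = 1/3 ↦ 1/3  <
A = 0, B = 2/3 ↦ 2/3  <
A = 0, B = 1 ↦ 1  ≥
A = 1/3, B = 0 ↦ 1/3  <
A = 1/3, B = 1/3 ↦ 1/3  <
A = 1/3, B = 2/3 ↦ 2/3  <
A = 1/3, B = 1 ↦ 1  ≥
A = 2/3, B = 0 ↦ 2/3  <
A = 2/3, B = 1/3 ↦ 2/3  <
A = 2/3, B = 2/3 ↦ 2/3  <
A = 2/3, B = 1 ↦ 1  ≥
A = 1, B = 0 ↦ 1  ≥
A = 1, B = 1/3 ↦ 1  ≥
A = 1, B = 2/3 ↦ 1  ≥
A = 1, B = 1 ↦ 1  ≥
So 7 of the 16 assignments meet the threshold.

7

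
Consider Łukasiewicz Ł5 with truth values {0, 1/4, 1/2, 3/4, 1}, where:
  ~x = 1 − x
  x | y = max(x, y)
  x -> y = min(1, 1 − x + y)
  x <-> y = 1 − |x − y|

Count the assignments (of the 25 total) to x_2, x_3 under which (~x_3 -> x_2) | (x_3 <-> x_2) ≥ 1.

value 1: 17 assignments (counts)
value 3/4: 6 assignments
value 1/2: 2 assignments
So 17 of the 25 assignments meet the threshold.

17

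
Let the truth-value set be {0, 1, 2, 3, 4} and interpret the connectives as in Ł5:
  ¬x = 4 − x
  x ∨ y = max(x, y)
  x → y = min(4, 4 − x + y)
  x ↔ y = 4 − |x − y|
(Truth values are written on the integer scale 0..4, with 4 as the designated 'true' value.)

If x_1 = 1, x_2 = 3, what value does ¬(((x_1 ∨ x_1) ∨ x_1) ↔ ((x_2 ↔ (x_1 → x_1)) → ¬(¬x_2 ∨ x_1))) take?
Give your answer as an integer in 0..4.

3

x_1 ∨ x_1 = 1 ∨ 1 = 1
(x_1 ∨ x_1) ∨ x_1 = 1 ∨ 1 = 1
x_1 → x_1 = 1 → 1 = 4
x_2 ↔ (x_1 → x_1) = 3 ↔ 4 = 3
¬x_2 = ¬3 = 1
¬x_2 ∨ x_1 = 1 ∨ 1 = 1
¬(¬x_2 ∨ x_1) = ¬1 = 3
(x_2 ↔ (x_1 → x_1)) → ¬(¬x_2 ∨ x_1) = 3 → 3 = 4
((x_1 ∨ x_1) ∨ x_1) ↔ ((x_2 ↔ (x_1 → x_1)) → ¬(¬x_2 ∨ x_1)) = 1 ↔ 4 = 1
¬(((x_1 ∨ x_1) ∨ x_1) ↔ ((x_2 ↔ (x_1 → x_1)) → ¬(¬x_2 ∨ x_1))) = ¬1 = 3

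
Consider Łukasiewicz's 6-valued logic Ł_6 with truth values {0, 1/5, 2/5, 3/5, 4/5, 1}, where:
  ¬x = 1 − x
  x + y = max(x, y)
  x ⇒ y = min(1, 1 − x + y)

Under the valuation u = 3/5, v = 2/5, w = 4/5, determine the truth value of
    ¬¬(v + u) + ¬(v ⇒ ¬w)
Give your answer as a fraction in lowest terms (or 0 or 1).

3/5

v + u = 2/5 + 3/5 = 3/5
¬(v + u) = ¬3/5 = 2/5
¬¬(v + u) = ¬2/5 = 3/5
¬w = ¬4/5 = 1/5
v ⇒ ¬w = 2/5 ⇒ 1/5 = 4/5
¬(v ⇒ ¬w) = ¬4/5 = 1/5
¬¬(v + u) + ¬(v ⇒ ¬w) = 3/5 + 1/5 = 3/5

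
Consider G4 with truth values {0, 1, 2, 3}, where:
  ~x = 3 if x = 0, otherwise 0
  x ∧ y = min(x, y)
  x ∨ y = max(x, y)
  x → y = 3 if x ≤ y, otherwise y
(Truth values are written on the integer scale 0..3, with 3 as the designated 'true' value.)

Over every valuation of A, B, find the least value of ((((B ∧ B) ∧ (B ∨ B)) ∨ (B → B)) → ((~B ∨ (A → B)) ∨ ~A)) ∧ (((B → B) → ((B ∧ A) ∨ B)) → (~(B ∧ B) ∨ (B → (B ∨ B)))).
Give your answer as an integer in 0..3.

1

Take A = 2, B = 1:
B ∧ B = 1 ∧ 1 = 1
B ∨ B = 1 ∨ 1 = 1
(B ∧ B) ∧ (B ∨ B) = 1 ∧ 1 = 1
B → B = 1 → 1 = 3
((B ∧ B) ∧ (B ∨ B)) ∨ (B → B) = 1 ∨ 3 = 3
~B = ~1 = 0
A → B = 2 → 1 = 1
~B ∨ (A → B) = 0 ∨ 1 = 1
~A = ~2 = 0
(~B ∨ (A → B)) ∨ ~A = 1 ∨ 0 = 1
(((B ∧ B) ∧ (B ∨ B)) ∨ (B → B)) → ((~B ∨ (A → B)) ∨ ~A) = 3 → 1 = 1
B → B = 1 → 1 = 3
B ∧ A = 1 ∧ 2 = 1
(B ∧ A) ∨ B = 1 ∨ 1 = 1
(B → B) → ((B ∧ A) ∨ B) = 3 → 1 = 1
B ∧ B = 1 ∧ 1 = 1
~(B ∧ B) = ~1 = 0
B ∨ B = 1 ∨ 1 = 1
B → (B ∨ B) = 1 → 1 = 3
~(B ∧ B) ∨ (B → (B ∨ B)) = 0 ∨ 3 = 3
((B → B) → ((B ∧ A) ∨ B)) → (~(B ∧ B) ∨ (B → (B ∨ B))) = 1 → 3 = 3
((((B ∧ B) ∧ (B ∨ B)) ∨ (B → B)) → ((~B ∨ (A → B)) ∨ ~A)) ∧ (((B → B) → ((B ∧ A) ∨ B)) → (~(B ∧ B) ∨ (B → (B ∨ B)))) = 1 ∧ 3 = 1
No assignment yields a value below 1, so this is the minimum.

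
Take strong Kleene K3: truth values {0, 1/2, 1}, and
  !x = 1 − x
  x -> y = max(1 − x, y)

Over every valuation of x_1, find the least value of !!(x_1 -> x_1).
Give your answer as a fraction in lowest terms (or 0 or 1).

Take x_1 = 1/2:
x_1 -> x_1 = 1/2 -> 1/2 = 1/2
!(x_1 -> x_1) = !1/2 = 1/2
!!(x_1 -> x_1) = !1/2 = 1/2
No assignment yields a value below 1/2, so this is the minimum.

1/2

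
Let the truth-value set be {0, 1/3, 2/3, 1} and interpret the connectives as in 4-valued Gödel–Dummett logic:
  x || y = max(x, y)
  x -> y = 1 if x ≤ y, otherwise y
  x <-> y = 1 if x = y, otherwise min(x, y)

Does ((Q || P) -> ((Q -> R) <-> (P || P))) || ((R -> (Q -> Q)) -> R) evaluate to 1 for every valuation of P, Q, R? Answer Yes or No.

Counterexample: take P = 0, Q = 1/3, R = 1/3.
Q || P = 1/3 || 0 = 1/3
Q -> R = 1/3 -> 1/3 = 1
P || P = 0 || 0 = 0
(Q -> R) <-> (P || P) = 1 <-> 0 = 0
(Q || P) -> ((Q -> R) <-> (P || P)) = 1/3 -> 0 = 0
Q -> Q = 1/3 -> 1/3 = 1
R -> (Q -> Q) = 1/3 -> 1 = 1
(R -> (Q -> Q)) -> R = 1 -> 1/3 = 1/3
((Q || P) -> ((Q -> R) <-> (P || P))) || ((R -> (Q -> Q)) -> R) = 0 || 1/3 = 1/3
This gives 1/3 ≠ 1.

No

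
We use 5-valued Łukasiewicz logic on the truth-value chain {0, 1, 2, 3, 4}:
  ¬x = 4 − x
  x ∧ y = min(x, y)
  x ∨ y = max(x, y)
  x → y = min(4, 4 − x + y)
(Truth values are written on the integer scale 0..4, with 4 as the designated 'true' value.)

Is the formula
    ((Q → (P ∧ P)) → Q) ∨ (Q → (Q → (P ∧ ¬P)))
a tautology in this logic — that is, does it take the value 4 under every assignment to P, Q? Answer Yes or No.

No

Counterexample: take P = 3, Q = 3.
P ∧ P = 3 ∧ 3 = 3
Q → (P ∧ P) = 3 → 3 = 4
(Q → (P ∧ P)) → Q = 4 → 3 = 3
¬P = ¬3 = 1
P ∧ ¬P = 3 ∧ 1 = 1
Q → (P ∧ ¬P) = 3 → 1 = 2
Q → (Q → (P ∧ ¬P)) = 3 → 2 = 3
((Q → (P ∧ P)) → Q) ∨ (Q → (Q → (P ∧ ¬P))) = 3 ∨ 3 = 3
This gives 3 ≠ 4.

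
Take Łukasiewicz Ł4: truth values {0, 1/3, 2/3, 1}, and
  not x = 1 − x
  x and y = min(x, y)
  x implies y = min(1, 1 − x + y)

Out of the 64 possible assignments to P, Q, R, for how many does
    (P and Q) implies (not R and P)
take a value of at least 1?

50

value 1: 50 assignments (counts)
value 2/3: 9 assignments
value 1/3: 4 assignments
value 0: 1 assignment
So 50 of the 64 assignments meet the threshold.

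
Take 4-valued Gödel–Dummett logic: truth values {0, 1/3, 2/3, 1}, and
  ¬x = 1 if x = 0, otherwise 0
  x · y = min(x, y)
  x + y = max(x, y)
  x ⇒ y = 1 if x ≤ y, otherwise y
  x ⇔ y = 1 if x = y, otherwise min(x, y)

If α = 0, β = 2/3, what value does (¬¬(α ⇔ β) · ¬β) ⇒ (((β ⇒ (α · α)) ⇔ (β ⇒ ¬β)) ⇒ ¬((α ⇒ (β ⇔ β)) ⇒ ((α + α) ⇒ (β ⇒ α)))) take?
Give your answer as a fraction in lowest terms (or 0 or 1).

α ⇔ β = 0 ⇔ 2/3 = 0
¬(α ⇔ β) = ¬0 = 1
¬¬(α ⇔ β) = ¬1 = 0
¬β = ¬2/3 = 0
¬¬(α ⇔ β) · ¬β = 0 · 0 = 0
α · α = 0 · 0 = 0
β ⇒ (α · α) = 2/3 ⇒ 0 = 0
¬β = ¬2/3 = 0
β ⇒ ¬β = 2/3 ⇒ 0 = 0
(β ⇒ (α · α)) ⇔ (β ⇒ ¬β) = 0 ⇔ 0 = 1
β ⇔ β = 2/3 ⇔ 2/3 = 1
α ⇒ (β ⇔ β) = 0 ⇒ 1 = 1
α + α = 0 + 0 = 0
β ⇒ α = 2/3 ⇒ 0 = 0
(α + α) ⇒ (β ⇒ α) = 0 ⇒ 0 = 1
(α ⇒ (β ⇔ β)) ⇒ ((α + α) ⇒ (β ⇒ α)) = 1 ⇒ 1 = 1
¬((α ⇒ (β ⇔ β)) ⇒ ((α + α) ⇒ (β ⇒ α))) = ¬1 = 0
((β ⇒ (α · α)) ⇔ (β ⇒ ¬β)) ⇒ ¬((α ⇒ (β ⇔ β)) ⇒ ((α + α) ⇒ (β ⇒ α))) = 1 ⇒ 0 = 0
(¬¬(α ⇔ β) · ¬β) ⇒ (((β ⇒ (α · α)) ⇔ (β ⇒ ¬β)) ⇒ ¬((α ⇒ (β ⇔ β)) ⇒ ((α + α) ⇒ (β ⇒ α)))) = 0 ⇒ 0 = 1

1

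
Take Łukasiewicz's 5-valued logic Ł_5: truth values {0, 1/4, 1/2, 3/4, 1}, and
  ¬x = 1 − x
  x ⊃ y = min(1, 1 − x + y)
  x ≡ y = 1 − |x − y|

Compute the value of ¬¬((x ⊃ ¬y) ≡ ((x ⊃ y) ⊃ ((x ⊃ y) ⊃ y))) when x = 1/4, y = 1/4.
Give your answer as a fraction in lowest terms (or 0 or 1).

¬y = ¬1/4 = 3/4
x ⊃ ¬y = 1/4 ⊃ 3/4 = 1
x ⊃ y = 1/4 ⊃ 1/4 = 1
x ⊃ y = 1/4 ⊃ 1/4 = 1
(x ⊃ y) ⊃ y = 1 ⊃ 1/4 = 1/4
(x ⊃ y) ⊃ ((x ⊃ y) ⊃ y) = 1 ⊃ 1/4 = 1/4
(x ⊃ ¬y) ≡ ((x ⊃ y) ⊃ ((x ⊃ y) ⊃ y)) = 1 ≡ 1/4 = 1/4
¬((x ⊃ ¬y) ≡ ((x ⊃ y) ⊃ ((x ⊃ y) ⊃ y))) = ¬1/4 = 3/4
¬¬((x ⊃ ¬y) ≡ ((x ⊃ y) ⊃ ((x ⊃ y) ⊃ y))) = ¬3/4 = 1/4

1/4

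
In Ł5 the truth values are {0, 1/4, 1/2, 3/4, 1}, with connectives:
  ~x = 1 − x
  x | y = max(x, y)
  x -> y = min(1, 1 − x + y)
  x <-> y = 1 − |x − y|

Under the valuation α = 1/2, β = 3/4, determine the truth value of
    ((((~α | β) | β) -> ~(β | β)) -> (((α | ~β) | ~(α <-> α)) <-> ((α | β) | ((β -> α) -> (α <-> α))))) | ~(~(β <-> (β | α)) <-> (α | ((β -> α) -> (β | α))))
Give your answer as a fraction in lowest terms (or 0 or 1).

~α = ~1/2 = 1/2
~α | β = 1/2 | 3/4 = 3/4
(~α | β) | β = 3/4 | 3/4 = 3/4
β | β = 3/4 | 3/4 = 3/4
~(β | β) = ~3/4 = 1/4
((~α | β) | β) -> ~(β | β) = 3/4 -> 1/4 = 1/2
~β = ~3/4 = 1/4
α | ~β = 1/2 | 1/4 = 1/2
α <-> α = 1/2 <-> 1/2 = 1
~(α <-> α) = ~1 = 0
(α | ~β) | ~(α <-> α) = 1/2 | 0 = 1/2
α | β = 1/2 | 3/4 = 3/4
β -> α = 3/4 -> 1/2 = 3/4
α <-> α = 1/2 <-> 1/2 = 1
(β -> α) -> (α <-> α) = 3/4 -> 1 = 1
(α | β) | ((β -> α) -> (α <-> α)) = 3/4 | 1 = 1
((α | ~β) | ~(α <-> α)) <-> ((α | β) | ((β -> α) -> (α <-> α))) = 1/2 <-> 1 = 1/2
(((~α | β) | β) -> ~(β | β)) -> (((α | ~β) | ~(α <-> α)) <-> ((α | β) | ((β -> α) -> (α <-> α)))) = 1/2 -> 1/2 = 1
β | α = 3/4 | 1/2 = 3/4
β <-> (β | α) = 3/4 <-> 3/4 = 1
~(β <-> (β | α)) = ~1 = 0
β -> α = 3/4 -> 1/2 = 3/4
β | α = 3/4 | 1/2 = 3/4
(β -> α) -> (β | α) = 3/4 -> 3/4 = 1
α | ((β -> α) -> (β | α)) = 1/2 | 1 = 1
~(β <-> (β | α)) <-> (α | ((β -> α) -> (β | α))) = 0 <-> 1 = 0
~(~(β <-> (β | α)) <-> (α | ((β -> α) -> (β | α)))) = ~0 = 1
((((~α | β) | β) -> ~(β | β)) -> (((α | ~β) | ~(α <-> α)) <-> ((α | β) | ((β -> α) -> (α <-> α))))) | ~(~(β <-> (β | α)) <-> (α | ((β -> α) -> (β | α)))) = 1 | 1 = 1

1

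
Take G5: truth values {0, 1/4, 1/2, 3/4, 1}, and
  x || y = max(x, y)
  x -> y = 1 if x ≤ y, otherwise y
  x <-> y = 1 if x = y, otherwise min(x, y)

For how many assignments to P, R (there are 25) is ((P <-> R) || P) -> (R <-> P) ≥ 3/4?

value 1: 15 assignments (counts)
value 3/4: 1 assignment (counts)
value 1/2: 2 assignments
value 1/4: 3 assignments
value 0: 4 assignments
So 16 of the 25 assignments meet the threshold.

16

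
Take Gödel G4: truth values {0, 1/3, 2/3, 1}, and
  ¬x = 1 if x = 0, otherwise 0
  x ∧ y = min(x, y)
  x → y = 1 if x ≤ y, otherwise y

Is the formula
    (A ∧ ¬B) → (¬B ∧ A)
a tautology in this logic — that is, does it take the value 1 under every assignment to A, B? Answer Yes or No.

A = 0, B = 0 ↦ 1
A = 0, B = 1/3 ↦ 1
A = 0, B = 2/3 ↦ 1
A = 0, B = 1 ↦ 1
A = 1/3, B = 0 ↦ 1
A = 1/3, B = 1/3 ↦ 1
A = 1/3, B = 2/3 ↦ 1
A = 1/3, B = 1 ↦ 1
A = 2/3, B = 0 ↦ 1
A = 2/3, B = 1/3 ↦ 1
A = 2/3, B = 2/3 ↦ 1
A = 2/3, B = 1 ↦ 1
A = 1, B = 0 ↦ 1
A = 1, B = 1/3 ↦ 1
A = 1, B = 2/3 ↦ 1
A = 1, B = 1 ↦ 1
Every assignment gives a value ≥ 1.

Yes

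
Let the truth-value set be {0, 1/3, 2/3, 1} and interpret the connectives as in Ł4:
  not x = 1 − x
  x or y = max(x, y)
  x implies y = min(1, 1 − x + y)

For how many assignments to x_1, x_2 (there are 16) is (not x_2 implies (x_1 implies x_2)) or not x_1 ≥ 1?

x_1 = 0, x_2 = 0 ↦ 1  ≥
x_1 = 0, x_2 = 1/3 ↦ 1  ≥
x_1 = 0, x_2 = 2/3 ↦ 1  ≥
x_1 = 0, x_2 = 1 ↦ 1  ≥
x_1 = 1/3, x_2 = 0 ↦ 2/3  <
x_1 = 1/3, x_2 = 1/3 ↦ 1  ≥
x_1 = 1/3, x_2 = 2/3 ↦ 1  ≥
x_1 = 1/3, x_2 = 1 ↦ 1  ≥
x_1 = 2/3, x_2 = 0 ↦ 1/3  <
x_1 = 2/3, x_2 = 1/3 ↦ 1  ≥
x_1 = 2/3, x_2 = 2/3 ↦ 1  ≥
x_1 = 2/3, x_2 = 1 ↦ 1  ≥
x_1 = 1, x_2 = 0 ↦ 0  <
x_1 = 1, x_2 = 1/3 ↦ 2/3  <
x_1 = 1, x_2 = 2/3 ↦ 1  ≥
x_1 = 1, x_2 = 1 ↦ 1  ≥
So 12 of the 16 assignments meet the threshold.

12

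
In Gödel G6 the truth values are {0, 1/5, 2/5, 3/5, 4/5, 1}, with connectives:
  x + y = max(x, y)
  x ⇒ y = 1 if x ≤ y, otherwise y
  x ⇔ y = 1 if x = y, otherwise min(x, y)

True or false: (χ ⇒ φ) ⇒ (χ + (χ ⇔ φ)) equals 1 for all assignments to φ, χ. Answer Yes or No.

No

Counterexample: take φ = 1/5, χ = 0.
χ ⇒ φ = 0 ⇒ 1/5 = 1
χ ⇔ φ = 0 ⇔ 1/5 = 0
χ + (χ ⇔ φ) = 0 + 0 = 0
(χ ⇒ φ) ⇒ (χ + (χ ⇔ φ)) = 1 ⇒ 0 = 0
This gives 0 ≠ 1.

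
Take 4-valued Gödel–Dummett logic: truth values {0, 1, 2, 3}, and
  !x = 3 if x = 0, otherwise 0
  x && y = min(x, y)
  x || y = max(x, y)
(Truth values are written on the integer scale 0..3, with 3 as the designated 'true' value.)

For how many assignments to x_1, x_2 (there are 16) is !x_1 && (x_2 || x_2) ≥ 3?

1

x_1 = 0, x_2 = 0 ↦ 0  <
x_1 = 0, x_2 = 1 ↦ 1  <
x_1 = 0, x_2 = 2 ↦ 2  <
x_1 = 0, x_2 = 3 ↦ 3  ≥
x_1 = 1, x_2 = 0 ↦ 0  <
x_1 = 1, x_2 = 1 ↦ 0  <
x_1 = 1, x_2 = 2 ↦ 0  <
x_1 = 1, x_2 = 3 ↦ 0  <
x_1 = 2, x_2 = 0 ↦ 0  <
x_1 = 2, x_2 = 1 ↦ 0  <
x_1 = 2, x_2 = 2 ↦ 0  <
x_1 = 2, x_2 = 3 ↦ 0  <
x_1 = 3, x_2 = 0 ↦ 0  <
x_1 = 3, x_2 = 1 ↦ 0  <
x_1 = 3, x_2 = 2 ↦ 0  <
x_1 = 3, x_2 = 3 ↦ 0  <
So 1 of the 16 assignments meets the threshold.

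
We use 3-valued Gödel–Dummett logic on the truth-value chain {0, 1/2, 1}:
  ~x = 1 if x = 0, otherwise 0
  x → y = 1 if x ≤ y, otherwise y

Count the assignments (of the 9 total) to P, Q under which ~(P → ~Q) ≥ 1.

P = 0, Q = 0 ↦ 0  <
P = 0, Q = 1/2 ↦ 0  <
P = 0, Q = 1 ↦ 0  <
P = 1/2, Q = 0 ↦ 0  <
P = 1/2, Q = 1/2 ↦ 1  ≥
P = 1/2, Q = 1 ↦ 1  ≥
P = 1, Q = 0 ↦ 0  <
P = 1, Q = 1/2 ↦ 1  ≥
P = 1, Q = 1 ↦ 1  ≥
So 4 of the 9 assignments meet the threshold.

4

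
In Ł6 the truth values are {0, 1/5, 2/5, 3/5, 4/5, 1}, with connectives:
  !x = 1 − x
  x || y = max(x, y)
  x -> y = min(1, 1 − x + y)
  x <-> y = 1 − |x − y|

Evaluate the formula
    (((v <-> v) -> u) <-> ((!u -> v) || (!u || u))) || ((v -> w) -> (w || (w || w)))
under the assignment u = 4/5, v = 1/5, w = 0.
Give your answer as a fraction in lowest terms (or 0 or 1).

4/5

v <-> v = 1/5 <-> 1/5 = 1
(v <-> v) -> u = 1 -> 4/5 = 4/5
!u = !4/5 = 1/5
!u -> v = 1/5 -> 1/5 = 1
!u = !4/5 = 1/5
!u || u = 1/5 || 4/5 = 4/5
(!u -> v) || (!u || u) = 1 || 4/5 = 1
((v <-> v) -> u) <-> ((!u -> v) || (!u || u)) = 4/5 <-> 1 = 4/5
v -> w = 1/5 -> 0 = 4/5
w || w = 0 || 0 = 0
w || (w || w) = 0 || 0 = 0
(v -> w) -> (w || (w || w)) = 4/5 -> 0 = 1/5
(((v <-> v) -> u) <-> ((!u -> v) || (!u || u))) || ((v -> w) -> (w || (w || w))) = 4/5 || 1/5 = 4/5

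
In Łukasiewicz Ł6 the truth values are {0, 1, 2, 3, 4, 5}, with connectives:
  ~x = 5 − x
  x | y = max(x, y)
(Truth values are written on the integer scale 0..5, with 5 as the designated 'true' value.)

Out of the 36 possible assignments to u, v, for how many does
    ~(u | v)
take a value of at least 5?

value 5: 1 assignment (counts)
value 4: 3 assignments
value 3: 5 assignments
value 2: 7 assignments
value 1: 9 assignments
value 0: 11 assignments
So 1 of the 36 assignments meets the threshold.

1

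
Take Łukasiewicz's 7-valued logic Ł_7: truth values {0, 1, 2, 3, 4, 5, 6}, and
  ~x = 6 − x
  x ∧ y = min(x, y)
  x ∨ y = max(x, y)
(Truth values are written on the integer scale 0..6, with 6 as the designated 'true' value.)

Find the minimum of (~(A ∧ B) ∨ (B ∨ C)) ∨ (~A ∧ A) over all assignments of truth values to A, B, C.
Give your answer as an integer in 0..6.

Take A = 3, B = 3, C = 0:
A ∧ B = 3 ∧ 3 = 3
~(A ∧ B) = ~3 = 3
B ∨ C = 3 ∨ 0 = 3
~(A ∧ B) ∨ (B ∨ C) = 3 ∨ 3 = 3
~A = ~3 = 3
~A ∧ A = 3 ∧ 3 = 3
(~(A ∧ B) ∨ (B ∨ C)) ∨ (~A ∧ A) = 3 ∨ 3 = 3
No assignment yields a value below 3, so this is the minimum.

3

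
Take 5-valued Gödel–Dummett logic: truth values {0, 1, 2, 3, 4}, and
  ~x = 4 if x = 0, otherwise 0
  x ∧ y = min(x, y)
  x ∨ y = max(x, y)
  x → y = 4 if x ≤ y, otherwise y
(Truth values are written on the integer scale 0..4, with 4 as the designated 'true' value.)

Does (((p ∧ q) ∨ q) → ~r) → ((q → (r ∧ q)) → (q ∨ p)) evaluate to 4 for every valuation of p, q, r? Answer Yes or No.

Counterexample: take p = 0, q = 0, r = 0.
p ∧ q = 0 ∧ 0 = 0
(p ∧ q) ∨ q = 0 ∨ 0 = 0
~r = ~0 = 4
((p ∧ q) ∨ q) → ~r = 0 → 4 = 4
r ∧ q = 0 ∧ 0 = 0
q → (r ∧ q) = 0 → 0 = 4
q ∨ p = 0 ∨ 0 = 0
(q → (r ∧ q)) → (q ∨ p) = 4 → 0 = 0
(((p ∧ q) ∨ q) → ~r) → ((q → (r ∧ q)) → (q ∨ p)) = 4 → 0 = 0
This gives 0 ≠ 4.

No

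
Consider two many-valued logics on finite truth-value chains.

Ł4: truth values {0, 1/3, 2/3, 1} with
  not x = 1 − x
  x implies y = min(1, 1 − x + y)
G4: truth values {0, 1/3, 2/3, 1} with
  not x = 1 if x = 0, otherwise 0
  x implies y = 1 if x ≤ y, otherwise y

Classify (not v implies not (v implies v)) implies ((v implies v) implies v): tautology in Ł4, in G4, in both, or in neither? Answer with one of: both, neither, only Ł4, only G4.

only Ł4

In Ł4: every assignment gives 1 — tautology.
In G4: at v = 1/3 the value is 1/3 — not a tautology.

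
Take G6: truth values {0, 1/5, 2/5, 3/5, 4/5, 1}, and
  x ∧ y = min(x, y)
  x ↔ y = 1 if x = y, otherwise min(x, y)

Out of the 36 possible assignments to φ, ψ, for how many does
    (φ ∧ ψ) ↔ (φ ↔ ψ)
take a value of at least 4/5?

32

value 1: 31 assignments (counts)
value 4/5: 1 assignment (counts)
value 3/5: 1 assignment
value 2/5: 1 assignment
value 1/5: 1 assignment
value 0: 1 assignment
So 32 of the 36 assignments meet the threshold.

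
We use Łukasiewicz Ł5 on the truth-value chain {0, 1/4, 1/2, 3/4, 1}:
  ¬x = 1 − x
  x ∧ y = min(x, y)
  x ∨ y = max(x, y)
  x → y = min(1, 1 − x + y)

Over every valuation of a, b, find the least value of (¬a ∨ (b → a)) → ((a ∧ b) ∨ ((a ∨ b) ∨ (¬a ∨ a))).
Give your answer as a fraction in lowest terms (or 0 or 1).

Take a = 1/2, b = 0:
¬a = ¬1/2 = 1/2
b → a = 0 → 1/2 = 1
¬a ∨ (b → a) = 1/2 ∨ 1 = 1
a ∧ b = 1/2 ∧ 0 = 0
a ∨ b = 1/2 ∨ 0 = 1/2
¬a = ¬1/2 = 1/2
¬a ∨ a = 1/2 ∨ 1/2 = 1/2
(a ∨ b) ∨ (¬a ∨ a) = 1/2 ∨ 1/2 = 1/2
(a ∧ b) ∨ ((a ∨ b) ∨ (¬a ∨ a)) = 0 ∨ 1/2 = 1/2
(¬a ∨ (b → a)) → ((a ∧ b) ∨ ((a ∨ b) ∨ (¬a ∨ a))) = 1 → 1/2 = 1/2
No assignment yields a value below 1/2, so this is the minimum.

1/2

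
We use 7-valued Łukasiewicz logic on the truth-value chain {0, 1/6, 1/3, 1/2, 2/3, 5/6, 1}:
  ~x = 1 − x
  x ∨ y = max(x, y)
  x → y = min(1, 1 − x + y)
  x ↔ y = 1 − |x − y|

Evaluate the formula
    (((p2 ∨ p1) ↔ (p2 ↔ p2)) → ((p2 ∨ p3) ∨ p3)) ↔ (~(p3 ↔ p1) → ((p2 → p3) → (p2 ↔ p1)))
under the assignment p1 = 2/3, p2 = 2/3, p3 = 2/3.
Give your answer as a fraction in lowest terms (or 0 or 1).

p2 ∨ p1 = 2/3 ∨ 2/3 = 2/3
p2 ↔ p2 = 2/3 ↔ 2/3 = 1
(p2 ∨ p1) ↔ (p2 ↔ p2) = 2/3 ↔ 1 = 2/3
p2 ∨ p3 = 2/3 ∨ 2/3 = 2/3
(p2 ∨ p3) ∨ p3 = 2/3 ∨ 2/3 = 2/3
((p2 ∨ p1) ↔ (p2 ↔ p2)) → ((p2 ∨ p3) ∨ p3) = 2/3 → 2/3 = 1
p3 ↔ p1 = 2/3 ↔ 2/3 = 1
~(p3 ↔ p1) = ~1 = 0
p2 → p3 = 2/3 → 2/3 = 1
p2 ↔ p1 = 2/3 ↔ 2/3 = 1
(p2 → p3) → (p2 ↔ p1) = 1 → 1 = 1
~(p3 ↔ p1) → ((p2 → p3) → (p2 ↔ p1)) = 0 → 1 = 1
(((p2 ∨ p1) ↔ (p2 ↔ p2)) → ((p2 ∨ p3) ∨ p3)) ↔ (~(p3 ↔ p1) → ((p2 → p3) → (p2 ↔ p1))) = 1 ↔ 1 = 1

1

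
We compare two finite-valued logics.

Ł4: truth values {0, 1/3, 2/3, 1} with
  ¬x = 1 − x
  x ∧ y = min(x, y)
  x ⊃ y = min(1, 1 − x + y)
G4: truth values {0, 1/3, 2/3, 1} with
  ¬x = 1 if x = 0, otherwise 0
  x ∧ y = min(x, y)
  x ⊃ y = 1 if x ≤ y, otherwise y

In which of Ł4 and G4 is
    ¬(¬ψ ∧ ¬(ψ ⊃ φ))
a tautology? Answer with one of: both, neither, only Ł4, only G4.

In Ł4: at φ = 0, ψ = 1/3 the value is 2/3 — not a tautology.
In G4: every assignment gives 1 — tautology.

only G4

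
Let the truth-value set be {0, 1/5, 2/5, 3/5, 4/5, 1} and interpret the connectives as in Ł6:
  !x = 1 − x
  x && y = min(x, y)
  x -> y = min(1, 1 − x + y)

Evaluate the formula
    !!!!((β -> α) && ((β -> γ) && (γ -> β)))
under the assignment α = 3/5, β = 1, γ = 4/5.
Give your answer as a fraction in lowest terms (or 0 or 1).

β -> α = 1 -> 3/5 = 3/5
β -> γ = 1 -> 4/5 = 4/5
γ -> β = 4/5 -> 1 = 1
(β -> γ) && (γ -> β) = 4/5 && 1 = 4/5
(β -> α) && ((β -> γ) && (γ -> β)) = 3/5 && 4/5 = 3/5
!((β -> α) && ((β -> γ) && (γ -> β))) = !3/5 = 2/5
!!((β -> α) && ((β -> γ) && (γ -> β))) = !2/5 = 3/5
!!!((β -> α) && ((β -> γ) && (γ -> β))) = !3/5 = 2/5
!!!!((β -> α) && ((β -> γ) && (γ -> β))) = !2/5 = 3/5

3/5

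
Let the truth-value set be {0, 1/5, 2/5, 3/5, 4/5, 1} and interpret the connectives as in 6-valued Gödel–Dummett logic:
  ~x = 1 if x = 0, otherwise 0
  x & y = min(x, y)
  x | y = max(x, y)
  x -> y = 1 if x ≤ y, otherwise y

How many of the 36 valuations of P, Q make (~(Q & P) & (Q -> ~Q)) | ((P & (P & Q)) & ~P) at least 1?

6

value 1: 6 assignments (counts)
value 0: 30 assignments
So 6 of the 36 assignments meet the threshold.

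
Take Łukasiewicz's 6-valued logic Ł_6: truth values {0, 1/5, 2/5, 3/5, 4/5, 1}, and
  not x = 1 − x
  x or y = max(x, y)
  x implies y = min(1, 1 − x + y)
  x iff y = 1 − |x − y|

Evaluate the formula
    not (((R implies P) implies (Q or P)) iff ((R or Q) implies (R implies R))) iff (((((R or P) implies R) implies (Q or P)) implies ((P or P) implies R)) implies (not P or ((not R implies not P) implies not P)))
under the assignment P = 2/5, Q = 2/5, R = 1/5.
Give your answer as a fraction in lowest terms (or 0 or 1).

4/5

R implies P = 1/5 implies 2/5 = 1
Q or P = 2/5 or 2/5 = 2/5
(R implies P) implies (Q or P) = 1 implies 2/5 = 2/5
R or Q = 1/5 or 2/5 = 2/5
R implies R = 1/5 implies 1/5 = 1
(R or Q) implies (R implies R) = 2/5 implies 1 = 1
((R implies P) implies (Q or P)) iff ((R or Q) implies (R implies R)) = 2/5 iff 1 = 2/5
not (((R implies P) implies (Q or P)) iff ((R or Q) implies (R implies R))) = not 2/5 = 3/5
R or P = 1/5 or 2/5 = 2/5
(R or P) implies R = 2/5 implies 1/5 = 4/5
Q or P = 2/5 or 2/5 = 2/5
((R or P) implies R) implies (Q or P) = 4/5 implies 2/5 = 3/5
P or P = 2/5 or 2/5 = 2/5
(P or P) implies R = 2/5 implies 1/5 = 4/5
(((R or P) implies R) implies (Q or P)) implies ((P or P) implies R) = 3/5 implies 4/5 = 1
not P = not 2/5 = 3/5
not R = not 1/5 = 4/5
not P = not 2/5 = 3/5
not R implies not P = 4/5 implies 3/5 = 4/5
not P = not 2/5 = 3/5
(not R implies not P) implies not P = 4/5 implies 3/5 = 4/5
not P or ((not R implies not P) implies not P) = 3/5 or 4/5 = 4/5
((((R or P) implies R) implies (Q or P)) implies ((P or P) implies R)) implies (not P or ((not R implies not P) implies not P)) = 1 implies 4/5 = 4/5
not (((R implies P) implies (Q or P)) iff ((R or Q) implies (R implies R))) iff (((((R or P) implies R) implies (Q or P)) implies ((P or P) implies R)) implies (not P or ((not R implies not P) implies not P))) = 3/5 iff 4/5 = 4/5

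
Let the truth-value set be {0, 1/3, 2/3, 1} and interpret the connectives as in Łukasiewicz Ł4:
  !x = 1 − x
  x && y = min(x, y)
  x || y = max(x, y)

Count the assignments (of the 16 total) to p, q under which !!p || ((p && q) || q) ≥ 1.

7

p = 0, q = 0 ↦ 0  <
p = 0, q = 1/3 ↦ 1/3  <
p = 0, q = 2/3 ↦ 2/3  <
p = 0, q = 1 ↦ 1  ≥
p = 1/3, q = 0 ↦ 1/3  <
p = 1/3, q = 1/3 ↦ 1/3  <
p = 1/3, q = 2/3 ↦ 2/3  <
p = 1/3, q = 1 ↦ 1  ≥
p = 2/3, q = 0 ↦ 2/3  <
p = 2/3, q = 1/3 ↦ 2/3  <
p = 2/3, q = 2/3 ↦ 2/3  <
p = 2/3, q = 1 ↦ 1  ≥
p = 1, q = 0 ↦ 1  ≥
p = 1, q = 1/3 ↦ 1  ≥
p = 1, q = 2/3 ↦ 1  ≥
p = 1, q = 1 ↦ 1  ≥
So 7 of the 16 assignments meet the threshold.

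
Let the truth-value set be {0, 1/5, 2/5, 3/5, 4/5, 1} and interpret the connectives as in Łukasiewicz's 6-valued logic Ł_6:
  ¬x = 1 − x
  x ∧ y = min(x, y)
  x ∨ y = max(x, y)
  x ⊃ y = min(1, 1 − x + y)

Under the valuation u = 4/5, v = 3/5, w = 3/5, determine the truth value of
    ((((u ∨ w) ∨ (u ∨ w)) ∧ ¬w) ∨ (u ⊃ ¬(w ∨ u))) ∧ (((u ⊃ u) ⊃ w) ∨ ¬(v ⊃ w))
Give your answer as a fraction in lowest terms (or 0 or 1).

u ∨ w = 4/5 ∨ 3/5 = 4/5
u ∨ w = 4/5 ∨ 3/5 = 4/5
(u ∨ w) ∨ (u ∨ w) = 4/5 ∨ 4/5 = 4/5
¬w = ¬3/5 = 2/5
((u ∨ w) ∨ (u ∨ w)) ∧ ¬w = 4/5 ∧ 2/5 = 2/5
w ∨ u = 3/5 ∨ 4/5 = 4/5
¬(w ∨ u) = ¬4/5 = 1/5
u ⊃ ¬(w ∨ u) = 4/5 ⊃ 1/5 = 2/5
(((u ∨ w) ∨ (u ∨ w)) ∧ ¬w) ∨ (u ⊃ ¬(w ∨ u)) = 2/5 ∨ 2/5 = 2/5
u ⊃ u = 4/5 ⊃ 4/5 = 1
(u ⊃ u) ⊃ w = 1 ⊃ 3/5 = 3/5
v ⊃ w = 3/5 ⊃ 3/5 = 1
¬(v ⊃ w) = ¬1 = 0
((u ⊃ u) ⊃ w) ∨ ¬(v ⊃ w) = 3/5 ∨ 0 = 3/5
((((u ∨ w) ∨ (u ∨ w)) ∧ ¬w) ∨ (u ⊃ ¬(w ∨ u))) ∧ (((u ⊃ u) ⊃ w) ∨ ¬(v ⊃ w)) = 2/5 ∧ 3/5 = 2/5

2/5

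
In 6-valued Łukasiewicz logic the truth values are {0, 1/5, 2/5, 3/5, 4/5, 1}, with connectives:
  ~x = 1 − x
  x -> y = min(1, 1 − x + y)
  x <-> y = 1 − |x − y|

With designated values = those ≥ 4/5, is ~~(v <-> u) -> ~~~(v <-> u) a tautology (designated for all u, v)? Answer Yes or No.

No

Counterexample: take u = 0, v = 0.
v <-> u = 0 <-> 0 = 1
~(v <-> u) = ~1 = 0
~~(v <-> u) = ~0 = 1
v <-> u = 0 <-> 0 = 1
~(v <-> u) = ~1 = 0
~~(v <-> u) = ~0 = 1
~~~(v <-> u) = ~1 = 0
~~(v <-> u) -> ~~~(v <-> u) = 1 -> 0 = 0
This gives 0, which is below 4/5.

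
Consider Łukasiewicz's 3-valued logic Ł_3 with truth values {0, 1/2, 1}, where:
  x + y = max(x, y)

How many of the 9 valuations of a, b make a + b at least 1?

5

a = 0, b = 0 ↦ 0  <
a = 0, b = 1/2 ↦ 1/2  <
a = 0, b = 1 ↦ 1  ≥
a = 1/2, b = 0 ↦ 1/2  <
a = 1/2, b = 1/2 ↦ 1/2  <
a = 1/2, b = 1 ↦ 1  ≥
a = 1, b = 0 ↦ 1  ≥
a = 1, b = 1/2 ↦ 1  ≥
a = 1, b = 1 ↦ 1  ≥
So 5 of the 9 assignments meet the threshold.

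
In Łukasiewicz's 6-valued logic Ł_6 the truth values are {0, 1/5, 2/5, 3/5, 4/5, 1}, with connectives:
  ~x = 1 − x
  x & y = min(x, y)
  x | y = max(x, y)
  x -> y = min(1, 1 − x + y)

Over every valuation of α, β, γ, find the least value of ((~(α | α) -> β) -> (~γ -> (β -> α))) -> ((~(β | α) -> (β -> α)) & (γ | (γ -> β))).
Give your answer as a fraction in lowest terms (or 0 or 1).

3/5

Take α = 0, β = 0, γ = 2/5:
α | α = 0 | 0 = 0
~(α | α) = ~0 = 1
~(α | α) -> β = 1 -> 0 = 0
~γ = ~2/5 = 3/5
β -> α = 0 -> 0 = 1
~γ -> (β -> α) = 3/5 -> 1 = 1
(~(α | α) -> β) -> (~γ -> (β -> α)) = 0 -> 1 = 1
β | α = 0 | 0 = 0
~(β | α) = ~0 = 1
β -> α = 0 -> 0 = 1
~(β | α) -> (β -> α) = 1 -> 1 = 1
γ -> β = 2/5 -> 0 = 3/5
γ | (γ -> β) = 2/5 | 3/5 = 3/5
(~(β | α) -> (β -> α)) & (γ | (γ -> β)) = 1 & 3/5 = 3/5
((~(α | α) -> β) -> (~γ -> (β -> α))) -> ((~(β | α) -> (β -> α)) & (γ | (γ -> β))) = 1 -> 3/5 = 3/5
No assignment yields a value below 3/5, so this is the minimum.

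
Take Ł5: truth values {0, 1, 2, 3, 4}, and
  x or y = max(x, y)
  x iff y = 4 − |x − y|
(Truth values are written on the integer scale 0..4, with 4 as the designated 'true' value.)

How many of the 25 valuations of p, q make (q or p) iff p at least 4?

value 4: 15 assignments (counts)
value 3: 4 assignments
value 2: 3 assignments
value 1: 2 assignments
value 0: 1 assignment
So 15 of the 25 assignments meet the threshold.

15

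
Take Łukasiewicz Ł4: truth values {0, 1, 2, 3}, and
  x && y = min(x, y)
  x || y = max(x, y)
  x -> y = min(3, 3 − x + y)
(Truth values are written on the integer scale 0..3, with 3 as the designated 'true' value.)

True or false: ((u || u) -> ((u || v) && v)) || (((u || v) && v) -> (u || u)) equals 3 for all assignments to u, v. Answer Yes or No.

Yes

u = 0, v = 0 ↦ 3
u = 0, v = 1 ↦ 3
u = 0, v = 2 ↦ 3
u = 0, v = 3 ↦ 3
u = 1, v = 0 ↦ 3
u = 1, v = 1 ↦ 3
u = 1, v = 2 ↦ 3
u = 1, v = 3 ↦ 3
u = 2, v = 0 ↦ 3
u = 2, v = 1 ↦ 3
u = 2, v = 2 ↦ 3
u = 2, v = 3 ↦ 3
u = 3, v = 0 ↦ 3
u = 3, v = 1 ↦ 3
u = 3, v = 2 ↦ 3
u = 3, v = 3 ↦ 3
Every assignment gives a value ≥ 3.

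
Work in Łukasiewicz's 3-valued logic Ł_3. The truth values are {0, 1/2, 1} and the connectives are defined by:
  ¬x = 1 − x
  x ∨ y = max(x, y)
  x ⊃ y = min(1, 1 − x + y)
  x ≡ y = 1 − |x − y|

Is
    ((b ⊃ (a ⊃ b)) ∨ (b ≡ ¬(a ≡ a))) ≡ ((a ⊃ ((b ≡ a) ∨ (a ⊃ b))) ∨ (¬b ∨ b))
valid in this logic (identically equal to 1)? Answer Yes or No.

Counterexample: take a = 1, b = 1/2.
a ⊃ b = 1 ⊃ 1/2 = 1/2
b ⊃ (a ⊃ b) = 1/2 ⊃ 1/2 = 1
a ≡ a = 1 ≡ 1 = 1
¬(a ≡ a) = ¬1 = 0
b ≡ ¬(a ≡ a) = 1/2 ≡ 0 = 1/2
(b ⊃ (a ⊃ b)) ∨ (b ≡ ¬(a ≡ a)) = 1 ∨ 1/2 = 1
b ≡ a = 1/2 ≡ 1 = 1/2
a ⊃ b = 1 ⊃ 1/2 = 1/2
(b ≡ a) ∨ (a ⊃ b) = 1/2 ∨ 1/2 = 1/2
a ⊃ ((b ≡ a) ∨ (a ⊃ b)) = 1 ⊃ 1/2 = 1/2
¬b = ¬1/2 = 1/2
¬b ∨ b = 1/2 ∨ 1/2 = 1/2
(a ⊃ ((b ≡ a) ∨ (a ⊃ b))) ∨ (¬b ∨ b) = 1/2 ∨ 1/2 = 1/2
((b ⊃ (a ⊃ b)) ∨ (b ≡ ¬(a ≡ a))) ≡ ((a ⊃ ((b ≡ a) ∨ (a ⊃ b))) ∨ (¬b ∨ b)) = 1 ≡ 1/2 = 1/2
This gives 1/2 ≠ 1.

No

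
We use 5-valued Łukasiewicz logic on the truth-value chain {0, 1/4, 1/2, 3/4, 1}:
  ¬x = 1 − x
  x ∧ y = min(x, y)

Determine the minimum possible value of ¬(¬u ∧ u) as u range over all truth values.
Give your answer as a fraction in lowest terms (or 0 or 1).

Take u = 1/2:
¬u = ¬1/2 = 1/2
¬u ∧ u = 1/2 ∧ 1/2 = 1/2
¬(¬u ∧ u) = ¬1/2 = 1/2
No assignment yields a value below 1/2, so this is the minimum.

1/2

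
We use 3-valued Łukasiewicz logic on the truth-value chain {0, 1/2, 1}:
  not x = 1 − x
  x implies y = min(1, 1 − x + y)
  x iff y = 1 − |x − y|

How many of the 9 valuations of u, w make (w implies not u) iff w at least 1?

u = 0, w = 0 ↦ 0  <
u = 0, w = 1/2 ↦ 1/2  <
u = 0, w = 1 ↦ 1  ≥
u = 1/2, w = 0 ↦ 0  <
u = 1/2, w = 1/2 ↦ 1/2  <
u = 1/2, w = 1 ↦ 1/2  <
u = 1, w = 0 ↦ 0  <
u = 1, w = 1/2 ↦ 1  ≥
u = 1, w = 1 ↦ 0  <
So 2 of the 9 assignments meet the threshold.

2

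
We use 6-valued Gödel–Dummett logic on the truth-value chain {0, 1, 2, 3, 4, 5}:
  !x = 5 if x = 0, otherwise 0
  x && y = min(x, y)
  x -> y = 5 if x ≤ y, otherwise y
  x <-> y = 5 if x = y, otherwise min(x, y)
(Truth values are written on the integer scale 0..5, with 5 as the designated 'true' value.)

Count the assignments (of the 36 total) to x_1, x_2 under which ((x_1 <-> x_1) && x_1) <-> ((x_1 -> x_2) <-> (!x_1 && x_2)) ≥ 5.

2

value 5: 2 assignments (counts)
value 4: 1 assignment
value 3: 1 assignment
value 2: 1 assignment
value 1: 1 assignment
value 0: 30 assignments
So 2 of the 36 assignments meet the threshold.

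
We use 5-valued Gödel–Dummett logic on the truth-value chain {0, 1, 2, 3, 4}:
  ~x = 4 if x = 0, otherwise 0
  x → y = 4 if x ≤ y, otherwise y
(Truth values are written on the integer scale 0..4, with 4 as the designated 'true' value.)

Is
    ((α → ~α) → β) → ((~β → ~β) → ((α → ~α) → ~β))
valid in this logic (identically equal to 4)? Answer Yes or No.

Counterexample: take α = 0, β = 1.
~α = ~0 = 4
α → ~α = 0 → 4 = 4
(α → ~α) → β = 4 → 1 = 1
~β = ~1 = 0
~β = ~1 = 0
~β → ~β = 0 → 0 = 4
~α = ~0 = 4
α → ~α = 0 → 4 = 4
~β = ~1 = 0
(α → ~α) → ~β = 4 → 0 = 0
(~β → ~β) → ((α → ~α) → ~β) = 4 → 0 = 0
((α → ~α) → β) → ((~β → ~β) → ((α → ~α) → ~β)) = 1 → 0 = 0
This gives 0 ≠ 4.

No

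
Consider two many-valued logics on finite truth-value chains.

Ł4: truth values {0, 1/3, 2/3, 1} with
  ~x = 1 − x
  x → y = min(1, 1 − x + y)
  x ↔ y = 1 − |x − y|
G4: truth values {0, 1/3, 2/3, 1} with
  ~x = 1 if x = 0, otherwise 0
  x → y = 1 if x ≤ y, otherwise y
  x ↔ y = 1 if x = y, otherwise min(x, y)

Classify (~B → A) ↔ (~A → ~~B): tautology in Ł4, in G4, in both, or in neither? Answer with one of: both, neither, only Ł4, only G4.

only Ł4

In Ł4: every assignment gives 1 — tautology.
In G4: at A = 1/3, B = 0 the value is 1/3 — not a tautology.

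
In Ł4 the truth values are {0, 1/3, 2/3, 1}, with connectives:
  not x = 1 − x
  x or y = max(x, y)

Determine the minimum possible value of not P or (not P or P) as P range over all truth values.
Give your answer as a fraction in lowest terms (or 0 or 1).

2/3

Take P = 1/3:
not P = not 1/3 = 2/3
not P = not 1/3 = 2/3
not P or P = 2/3 or 1/3 = 2/3
not P or (not P or P) = 2/3 or 2/3 = 2/3
No assignment yields a value below 2/3, so this is the minimum.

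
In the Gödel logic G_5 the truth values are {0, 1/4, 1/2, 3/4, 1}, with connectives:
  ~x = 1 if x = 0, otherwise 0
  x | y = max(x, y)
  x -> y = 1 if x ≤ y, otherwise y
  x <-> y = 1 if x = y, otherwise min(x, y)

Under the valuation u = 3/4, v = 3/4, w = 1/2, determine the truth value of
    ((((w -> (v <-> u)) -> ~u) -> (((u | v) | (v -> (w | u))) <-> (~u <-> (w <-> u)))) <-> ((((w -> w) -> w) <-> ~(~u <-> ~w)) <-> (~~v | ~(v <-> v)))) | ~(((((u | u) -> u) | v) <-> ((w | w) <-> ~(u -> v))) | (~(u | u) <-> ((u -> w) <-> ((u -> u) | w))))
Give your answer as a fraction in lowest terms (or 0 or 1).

1

v <-> u = 3/4 <-> 3/4 = 1
w -> (v <-> u) = 1/2 -> 1 = 1
~u = ~3/4 = 0
(w -> (v <-> u)) -> ~u = 1 -> 0 = 0
u | v = 3/4 | 3/4 = 3/4
w | u = 1/2 | 3/4 = 3/4
v -> (w | u) = 3/4 -> 3/4 = 1
(u | v) | (v -> (w | u)) = 3/4 | 1 = 1
~u = ~3/4 = 0
w <-> u = 1/2 <-> 3/4 = 1/2
~u <-> (w <-> u) = 0 <-> 1/2 = 0
((u | v) | (v -> (w | u))) <-> (~u <-> (w <-> u)) = 1 <-> 0 = 0
((w -> (v <-> u)) -> ~u) -> (((u | v) | (v -> (w | u))) <-> (~u <-> (w <-> u))) = 0 -> 0 = 1
w -> w = 1/2 -> 1/2 = 1
(w -> w) -> w = 1 -> 1/2 = 1/2
~u = ~3/4 = 0
~w = ~1/2 = 0
~u <-> ~w = 0 <-> 0 = 1
~(~u <-> ~w) = ~1 = 0
((w -> w) -> w) <-> ~(~u <-> ~w) = 1/2 <-> 0 = 0
~v = ~3/4 = 0
~~v = ~0 = 1
v <-> v = 3/4 <-> 3/4 = 1
~(v <-> v) = ~1 = 0
~~v | ~(v <-> v) = 1 | 0 = 1
(((w -> w) -> w) <-> ~(~u <-> ~w)) <-> (~~v | ~(v <-> v)) = 0 <-> 1 = 0
(((w -> (v <-> u)) -> ~u) -> (((u | v) | (v -> (w | u))) <-> (~u <-> (w <-> u)))) <-> ((((w -> w) -> w) <-> ~(~u <-> ~w)) <-> (~~v | ~(v <-> v))) = 1 <-> 0 = 0
u | u = 3/4 | 3/4 = 3/4
(u | u) -> u = 3/4 -> 3/4 = 1
((u | u) -> u) | v = 1 | 3/4 = 1
w | w = 1/2 | 1/2 = 1/2
u -> v = 3/4 -> 3/4 = 1
~(u -> v) = ~1 = 0
(w | w) <-> ~(u -> v) = 1/2 <-> 0 = 0
(((u | u) -> u) | v) <-> ((w | w) <-> ~(u -> v)) = 1 <-> 0 = 0
u | u = 3/4 | 3/4 = 3/4
~(u | u) = ~3/4 = 0
u -> w = 3/4 -> 1/2 = 1/2
u -> u = 3/4 -> 3/4 = 1
(u -> u) | w = 1 | 1/2 = 1
(u -> w) <-> ((u -> u) | w) = 1/2 <-> 1 = 1/2
~(u | u) <-> ((u -> w) <-> ((u -> u) | w)) = 0 <-> 1/2 = 0
((((u | u) -> u) | v) <-> ((w | w) <-> ~(u -> v))) | (~(u | u) <-> ((u -> w) <-> ((u -> u) | w))) = 0 | 0 = 0
~(((((u | u) -> u) | v) <-> ((w | w) <-> ~(u -> v))) | (~(u | u) <-> ((u -> w) <-> ((u -> u) | w)))) = ~0 = 1
((((w -> (v <-> u)) -> ~u) -> (((u | v) | (v -> (w | u))) <-> (~u <-> (w <-> u)))) <-> ((((w -> w) -> w) <-> ~(~u <-> ~w)) <-> (~~v | ~(v <-> v)))) | ~(((((u | u) -> u) | v) <-> ((w | w) <-> ~(u -> v))) | (~(u | u) <-> ((u -> w) <-> ((u -> u) | w)))) = 0 | 1 = 1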